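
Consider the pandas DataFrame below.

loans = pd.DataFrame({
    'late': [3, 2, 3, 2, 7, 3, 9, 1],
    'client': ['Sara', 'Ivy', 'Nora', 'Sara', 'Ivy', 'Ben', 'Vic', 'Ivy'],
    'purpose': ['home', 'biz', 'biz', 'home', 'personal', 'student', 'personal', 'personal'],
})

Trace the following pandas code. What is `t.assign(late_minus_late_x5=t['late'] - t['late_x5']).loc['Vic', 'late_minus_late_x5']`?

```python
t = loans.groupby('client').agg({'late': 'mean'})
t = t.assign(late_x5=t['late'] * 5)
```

-36.0

group by client, mean of late:
            late
client          
Ben     3.000000
Ivy     3.333333
Nora    3.000000
Sara    2.500000
Vic     9.000000
add column late_x5 = t['late'] * 5:
            late    late_x5
client                     
Ben     3.000000  15.000000
Ivy     3.333333  16.666667
Nora    3.000000  15.000000
Sara    2.500000  12.500000
Vic     9.000000  45.000000
add column late_minus_late_x5 = t['late'] - t['late_x5']:
            late    late_x5  late_minus_late_x5
client                                         
Ben     3.000000  15.000000          -12.000000
Ivy     3.333333  16.666667          -13.333333
Nora    3.000000  15.000000          -12.000000
Sara    2.500000  12.500000          -10.000000
Vic     9.000000  45.000000          -36.000000
Then the value at row 'Vic', column 'late_minus_late_x5': -36.0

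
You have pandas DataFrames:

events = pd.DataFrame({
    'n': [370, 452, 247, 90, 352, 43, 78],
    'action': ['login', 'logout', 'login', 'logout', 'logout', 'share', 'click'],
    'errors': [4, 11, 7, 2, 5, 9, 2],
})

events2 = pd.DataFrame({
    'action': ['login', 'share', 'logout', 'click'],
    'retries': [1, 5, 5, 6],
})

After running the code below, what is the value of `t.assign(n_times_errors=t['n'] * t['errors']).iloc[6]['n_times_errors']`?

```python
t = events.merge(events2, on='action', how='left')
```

156

merge on 'action' (how='left') → 7 rows:
     n  action  errors  retries
0  370   login       4        1
1  452  logout      11        5
2  247   login       7        1
3   90  logout       2        5
4  352  logout       5        5
5   43   share       9        5
6   78   click       2        6
add column n_times_errors = t['n'] * t['errors']:
     n  action  errors  retries  n_times_errors
0  370   login       4        1            1480
1  452  logout      11        5            4972
2  247   login       7        1            1729
3   90  logout       2        5             180
4  352  logout       5        5            1760
5   43   share       9        5             387
6   78   click       2        6             156
The value at position 6, column 'n_times_errors' is 156.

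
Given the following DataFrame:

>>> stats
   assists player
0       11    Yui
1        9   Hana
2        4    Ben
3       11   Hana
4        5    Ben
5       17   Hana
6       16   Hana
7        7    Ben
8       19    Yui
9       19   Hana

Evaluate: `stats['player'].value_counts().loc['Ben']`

value_counts of player:
player
Hana    5
Ben     3
Yui     2
Name: count, dtype: int64
Then the value at index 'Ben': 3

3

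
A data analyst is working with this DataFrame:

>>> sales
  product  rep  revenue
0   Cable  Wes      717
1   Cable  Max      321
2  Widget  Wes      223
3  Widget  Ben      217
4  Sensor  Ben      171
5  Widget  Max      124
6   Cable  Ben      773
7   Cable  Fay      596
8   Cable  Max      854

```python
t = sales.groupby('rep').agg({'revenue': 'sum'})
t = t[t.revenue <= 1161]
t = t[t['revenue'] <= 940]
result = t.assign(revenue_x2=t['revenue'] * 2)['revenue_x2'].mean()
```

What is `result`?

1536.0

group by rep, sum of revenue:
     revenue
rep         
Ben     1161
Fay      596
Max     1299
Wes      940
filter rows where revenue <= 1161:
     revenue
rep         
Ben     1161
Fay      596
Wes      940
filter rows where revenue <= 940:
     revenue
rep         
Fay      596
Wes      940
add column revenue_x2 = t['revenue'] * 2:
     revenue  revenue_x2
rep                     
Fay      596        1192
Wes      940        1880
Taking the mean of column 'revenue_x2' gives 1536.0.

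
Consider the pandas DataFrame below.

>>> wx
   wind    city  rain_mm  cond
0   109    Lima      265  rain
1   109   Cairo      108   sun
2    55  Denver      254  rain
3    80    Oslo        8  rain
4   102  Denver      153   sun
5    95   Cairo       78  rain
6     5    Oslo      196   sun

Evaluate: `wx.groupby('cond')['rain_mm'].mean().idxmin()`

group by cond, mean of rain_mm:
cond
rain    151.250000
sun     152.333333
Name: rain_mm, dtype: float64
So idxmin() = rain.

rain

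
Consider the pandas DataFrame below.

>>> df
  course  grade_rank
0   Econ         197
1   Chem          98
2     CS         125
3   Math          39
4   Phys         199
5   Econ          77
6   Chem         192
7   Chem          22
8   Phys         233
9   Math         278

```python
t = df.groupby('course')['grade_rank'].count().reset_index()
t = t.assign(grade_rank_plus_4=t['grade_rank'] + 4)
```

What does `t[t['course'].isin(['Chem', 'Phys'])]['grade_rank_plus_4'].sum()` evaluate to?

group by course, count of grade_rank:
course
CS      1
Chem    3
Econ    2
Math    2
Phys    2
Name: grade_rank, dtype: int64
reset_index():
  course  grade_rank
0     CS           1
1   Chem           3
2   Econ           2
3   Math           2
4   Phys           2
add column grade_rank_plus_4 = t['grade_rank'] + 4:
  course  grade_rank  grade_rank_plus_4
0     CS           1                  5
1   Chem           3                  7
2   Econ           2                  6
3   Math           2                  6
4   Phys           2                  6
filter rows where course in ['Chem', 'Phys']:
  course  grade_rank  grade_rank_plus_4
1   Chem           3                  7
4   Phys           2                  6
Hence 13.

13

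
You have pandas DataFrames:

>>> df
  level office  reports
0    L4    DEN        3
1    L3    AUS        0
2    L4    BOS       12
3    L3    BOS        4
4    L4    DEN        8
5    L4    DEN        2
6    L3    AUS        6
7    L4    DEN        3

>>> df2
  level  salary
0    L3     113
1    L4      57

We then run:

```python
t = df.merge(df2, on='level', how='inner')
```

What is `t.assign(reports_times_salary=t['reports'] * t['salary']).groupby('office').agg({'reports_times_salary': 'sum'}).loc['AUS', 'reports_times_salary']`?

merge on 'level' (how='inner') → 8 rows:
  level office  reports  salary
0    L4    DEN        3      57
1    L3    AUS        0     113
2    L4    BOS       12      57
3    L3    BOS        4     113
4    L4    DEN        8      57
5    L4    DEN        2      57
6    L3    AUS        6     113
7    L4    DEN        3      57
add column reports_times_salary = t['reports'] * t['salary']:
  level office  reports  salary  reports_times_salary
0    L4    DEN        3      57                   171
1    L3    AUS        0     113                     0
2    L4    BOS       12      57                   684
3    L3    BOS        4     113                   452
4    L4    DEN        8      57                   456
5    L4    DEN        2      57                   114
6    L3    AUS        6     113                   678
7    L4    DEN        3      57                   171
group by office, sum of reports_times_salary:
        reports_times_salary
office                      
AUS                      678
BOS                     1136
DEN                      912

678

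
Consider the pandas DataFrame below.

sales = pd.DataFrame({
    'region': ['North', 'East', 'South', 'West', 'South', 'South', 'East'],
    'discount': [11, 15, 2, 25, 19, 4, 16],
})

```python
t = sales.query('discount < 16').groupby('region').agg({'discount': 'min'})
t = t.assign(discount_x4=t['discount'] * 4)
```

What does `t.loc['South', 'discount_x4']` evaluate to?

8

filter rows where discount < 16:
  region  discount
0  North        11
1   East        15
2  South         2
5  South         4
group by region, min of discount:
        discount
region          
East          15
North         11
South          2
add column discount_x4 = t['discount'] * 4:
        discount  discount_x4
region                       
East          15           60
North         11           44
South          2            8
So loc['South', 'discount_x4'] = 8.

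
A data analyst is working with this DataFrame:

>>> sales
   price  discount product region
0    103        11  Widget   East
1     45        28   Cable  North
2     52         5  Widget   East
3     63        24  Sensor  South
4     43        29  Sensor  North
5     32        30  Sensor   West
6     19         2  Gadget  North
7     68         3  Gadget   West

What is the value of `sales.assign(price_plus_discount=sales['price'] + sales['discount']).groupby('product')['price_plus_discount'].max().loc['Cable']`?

73

add column price_plus_discount = sales['price'] + sales['discount']:
   price  discount product region  price_plus_discount
0    103        11  Widget   East                  114
1     45        28   Cable  North                   73
2     52         5  Widget   East                   57
3     63        24  Sensor  South                   87
4     43        29  Sensor  North                   72
5     32        30  Sensor   West                   62
6     19         2  Gadget  North                   21
7     68         3  Gadget   West                   71
group by product, max of price_plus_discount:
product
Cable      73
Gadget     71
Sensor     87
Widget    114
Name: price_plus_discount, dtype: int64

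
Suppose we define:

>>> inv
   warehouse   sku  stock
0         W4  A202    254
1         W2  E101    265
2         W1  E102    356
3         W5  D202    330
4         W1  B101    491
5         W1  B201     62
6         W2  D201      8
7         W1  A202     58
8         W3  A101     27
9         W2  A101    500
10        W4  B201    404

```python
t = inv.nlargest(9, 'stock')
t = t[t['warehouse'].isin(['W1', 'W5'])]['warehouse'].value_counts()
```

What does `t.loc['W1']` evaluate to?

take 9 rows with largest stock:
   warehouse   sku  stock
9         W2  A101    500
4         W1  B101    491
10        W4  B201    404
2         W1  E102    356
3         W5  D202    330
1         W2  E101    265
0         W4  A202    254
5         W1  B201     62
7         W1  A202     58
filter rows where warehouse in ['W1', 'W5']:
  warehouse   sku  stock
4        W1  B101    491
2        W1  E102    356
3        W5  D202    330
5        W1  B201     62
7        W1  A202     58
value_counts of warehouse:
warehouse
W1    4
W5    1
Name: count, dtype: int64
The value at index 'W1' is 4.

4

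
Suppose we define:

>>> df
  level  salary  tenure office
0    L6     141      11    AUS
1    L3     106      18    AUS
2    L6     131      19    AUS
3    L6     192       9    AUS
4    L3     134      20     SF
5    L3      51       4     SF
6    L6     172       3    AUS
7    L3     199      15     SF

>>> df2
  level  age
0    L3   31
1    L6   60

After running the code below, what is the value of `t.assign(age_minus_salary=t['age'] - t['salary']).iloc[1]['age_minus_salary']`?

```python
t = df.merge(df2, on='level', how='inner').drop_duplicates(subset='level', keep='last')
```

merge on 'level' (how='inner') → 8 rows:
  level  salary  tenure office  age
0    L6     141      11    AUS   60
1    L3     106      18    AUS   31
2    L6     131      19    AUS   60
3    L6     192       9    AUS   60
4    L3     134      20     SF   31
5    L3      51       4     SF   31
6    L6     172       3    AUS   60
7    L3     199      15     SF   31
drop duplicate level (keep=last):
  level  salary  tenure office  age
6    L6     172       3    AUS   60
7    L3     199      15     SF   31
add column age_minus_salary = t['age'] - t['salary']:
  level  salary  tenure office  age  age_minus_salary
6    L6     172       3    AUS   60              -112
7    L3     199      15     SF   31              -168
Hence -168.

-168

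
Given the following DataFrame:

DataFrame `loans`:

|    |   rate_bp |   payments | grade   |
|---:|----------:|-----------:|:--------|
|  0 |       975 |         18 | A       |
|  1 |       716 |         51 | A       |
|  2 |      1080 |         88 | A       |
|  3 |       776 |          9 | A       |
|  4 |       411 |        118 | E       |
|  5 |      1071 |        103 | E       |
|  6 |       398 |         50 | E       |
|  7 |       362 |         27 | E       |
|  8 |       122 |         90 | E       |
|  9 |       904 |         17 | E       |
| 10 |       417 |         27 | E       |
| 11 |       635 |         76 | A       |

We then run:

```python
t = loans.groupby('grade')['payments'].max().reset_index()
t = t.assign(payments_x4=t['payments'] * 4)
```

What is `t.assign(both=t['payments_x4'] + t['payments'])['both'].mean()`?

515.0

group by grade, max of payments:
grade
A     88
E    118
Name: payments, dtype: int64
reset_index():
  grade  payments
0     A        88
1     E       118
add column payments_x4 = t['payments'] * 4:
  grade  payments  payments_x4
0     A        88          352
1     E       118          472
add column both = t['payments_x4'] + t['payments']:
  grade  payments  payments_x4  both
0     A        88          352   440
1     E       118          472   590
mean of column 'both' → 515.0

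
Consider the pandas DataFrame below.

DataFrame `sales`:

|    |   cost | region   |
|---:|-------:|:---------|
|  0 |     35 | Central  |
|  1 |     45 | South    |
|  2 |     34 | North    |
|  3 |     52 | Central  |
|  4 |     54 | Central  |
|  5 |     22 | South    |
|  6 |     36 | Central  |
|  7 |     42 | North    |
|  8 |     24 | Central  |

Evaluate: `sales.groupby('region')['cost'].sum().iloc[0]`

201

group by region, sum of cost:
region
Central    201
North       76
South       67
Name: cost, dtype: int64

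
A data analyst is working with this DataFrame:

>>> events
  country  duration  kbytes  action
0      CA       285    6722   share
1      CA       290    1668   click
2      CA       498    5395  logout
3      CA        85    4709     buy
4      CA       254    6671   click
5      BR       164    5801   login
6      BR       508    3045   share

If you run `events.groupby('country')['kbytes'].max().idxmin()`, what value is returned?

BR

group by country, max of kbytes:
country
BR    5801
CA    6722
Name: kbytes, dtype: int64
Hence BR.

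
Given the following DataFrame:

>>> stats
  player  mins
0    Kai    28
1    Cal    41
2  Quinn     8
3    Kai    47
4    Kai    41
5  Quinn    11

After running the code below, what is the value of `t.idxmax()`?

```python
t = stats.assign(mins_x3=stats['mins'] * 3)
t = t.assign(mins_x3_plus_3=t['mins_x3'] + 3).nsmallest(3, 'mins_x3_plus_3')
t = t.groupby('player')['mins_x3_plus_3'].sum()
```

Kai

add column mins_x3 = stats['mins'] * 3:
  player  mins  mins_x3
0    Kai    28       84
1    Cal    41      123
2  Quinn     8       24
3    Kai    47      141
4    Kai    41      123
5  Quinn    11       33
add column mins_x3_plus_3 = t['mins_x3'] + 3:
  player  mins  mins_x3  mins_x3_plus_3
0    Kai    28       84              87
1    Cal    41      123             126
2  Quinn     8       24              27
3    Kai    47      141             144
4    Kai    41      123             126
5  Quinn    11       33              36
take 3 rows with smallest mins_x3_plus_3:
  player  mins  mins_x3  mins_x3_plus_3
2  Quinn     8       24              27
5  Quinn    11       33              36
0    Kai    28       84              87
group by player, sum of mins_x3_plus_3:
player
Kai      87
Quinn    63
Name: mins_x3_plus_3, dtype: int64
Reading off the label with the largest value, we get Kai.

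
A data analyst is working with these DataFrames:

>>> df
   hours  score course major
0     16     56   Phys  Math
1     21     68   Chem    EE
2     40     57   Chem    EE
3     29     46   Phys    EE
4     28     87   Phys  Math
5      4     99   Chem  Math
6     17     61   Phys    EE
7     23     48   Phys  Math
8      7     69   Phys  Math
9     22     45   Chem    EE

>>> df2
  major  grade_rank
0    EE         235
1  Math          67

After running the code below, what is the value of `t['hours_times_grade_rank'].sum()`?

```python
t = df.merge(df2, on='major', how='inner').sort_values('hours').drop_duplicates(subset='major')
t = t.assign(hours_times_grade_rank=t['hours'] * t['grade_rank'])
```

merge on 'major' (how='inner') → 10 rows:
   hours  score course major  grade_rank
0     16     56   Phys  Math          67
1     21     68   Chem    EE         235
2     40     57   Chem    EE         235
3     29     46   Phys    EE         235
4     28     87   Phys  Math          67
5      4     99   Chem  Math          67
6     17     61   Phys    EE         235
7     23     48   Phys  Math          67
8      7     69   Phys  Math          67
9     22     45   Chem    EE         235
sort by hours:
   hours  score course major  grade_rank
5      4     99   Chem  Math          67
8      7     69   Phys  Math          67
0     16     56   Phys  Math          67
6     17     61   Phys    EE         235
1     21     68   Chem    EE         235
9     22     45   Chem    EE         235
7     23     48   Phys  Math          67
4     28     87   Phys  Math          67
3     29     46   Phys    EE         235
2     40     57   Chem    EE         235
drop duplicate major (keep=first):
   hours  score course major  grade_rank
5      4     99   Chem  Math          67
6     17     61   Phys    EE         235
add column hours_times_grade_rank = t['hours'] * t['grade_rank']:
   hours  score course major  grade_rank  hours_times_grade_rank
5      4     99   Chem  Math          67                     268
6     17     61   Phys    EE         235                    3995
So sum() = 4263.

4263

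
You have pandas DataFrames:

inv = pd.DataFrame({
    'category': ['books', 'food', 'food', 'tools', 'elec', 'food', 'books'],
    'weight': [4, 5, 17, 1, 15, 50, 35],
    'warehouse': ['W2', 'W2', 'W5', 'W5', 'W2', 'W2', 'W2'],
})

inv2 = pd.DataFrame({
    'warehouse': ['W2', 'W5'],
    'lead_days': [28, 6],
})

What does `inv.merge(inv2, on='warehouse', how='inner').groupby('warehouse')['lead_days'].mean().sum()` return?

merge on 'warehouse' (how='inner') → 7 rows:
  category  weight warehouse  lead_days
0    books       4        W2         28
1     food       5        W2         28
2     food      17        W5          6
3    tools       1        W5          6
4     elec      15        W2         28
5     food      50        W2         28
6    books      35        W2         28
group by warehouse, mean of lead_days:
warehouse
W2    28.0
W5     6.0
Name: lead_days, dtype: float64
Taking the sum of the resulting series gives 34.0.

34.0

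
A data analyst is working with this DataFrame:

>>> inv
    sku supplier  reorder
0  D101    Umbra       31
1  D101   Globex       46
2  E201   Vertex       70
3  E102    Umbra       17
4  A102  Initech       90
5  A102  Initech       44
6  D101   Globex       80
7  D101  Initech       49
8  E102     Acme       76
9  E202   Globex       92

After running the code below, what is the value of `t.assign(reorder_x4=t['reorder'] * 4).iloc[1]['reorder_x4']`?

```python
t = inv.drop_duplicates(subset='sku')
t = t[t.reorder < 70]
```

drop duplicate sku (keep=first):
    sku supplier  reorder
0  D101    Umbra       31
2  E201   Vertex       70
3  E102    Umbra       17
4  A102  Initech       90
9  E202   Globex       92
filter rows where reorder < 70:
    sku supplier  reorder
0  D101    Umbra       31
3  E102    Umbra       17
add column reorder_x4 = t['reorder'] * 4:
    sku supplier  reorder  reorder_x4
0  D101    Umbra       31         124
3  E102    Umbra       17          68
Hence 68.

68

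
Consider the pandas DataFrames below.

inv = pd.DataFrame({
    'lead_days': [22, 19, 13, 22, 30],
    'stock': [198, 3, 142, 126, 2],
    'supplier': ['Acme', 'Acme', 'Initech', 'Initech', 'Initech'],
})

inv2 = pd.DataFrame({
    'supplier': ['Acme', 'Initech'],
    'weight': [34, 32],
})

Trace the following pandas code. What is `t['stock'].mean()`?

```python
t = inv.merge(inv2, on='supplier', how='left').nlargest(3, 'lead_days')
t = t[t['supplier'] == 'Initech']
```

merge on 'supplier' (how='left') → 5 rows:
   lead_days  stock supplier  weight
0         22    198     Acme      34
1         19      3     Acme      34
2         13    142  Initech      32
3         22    126  Initech      32
4         30      2  Initech      32
take 3 rows with largest lead_days:
   lead_days  stock supplier  weight
4         30      2  Initech      32
0         22    198     Acme      34
3         22    126  Initech      32
filter rows where supplier == 'Initech':
   lead_days  stock supplier  weight
4         30      2  Initech      32
3         22    126  Initech      32
mean of column 'stock' → 64.0

64.0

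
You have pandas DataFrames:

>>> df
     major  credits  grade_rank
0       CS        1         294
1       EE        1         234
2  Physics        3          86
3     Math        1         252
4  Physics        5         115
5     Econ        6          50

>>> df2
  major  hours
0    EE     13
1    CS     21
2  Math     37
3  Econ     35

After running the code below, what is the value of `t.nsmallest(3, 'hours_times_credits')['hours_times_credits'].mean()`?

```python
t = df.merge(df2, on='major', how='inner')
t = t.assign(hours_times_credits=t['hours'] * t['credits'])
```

merge on 'major' (how='inner') → 4 rows:
  major  credits  grade_rank  hours
0    CS        1         294     21
1    EE        1         234     13
2  Math        1         252     37
3  Econ        6          50     35
add column hours_times_credits = t['hours'] * t['credits']:
  major  credits  grade_rank  hours  hours_times_credits
0    CS        1         294     21                   21
1    EE        1         234     13                   13
2  Math        1         252     37                   37
3  Econ        6          50     35                  210
take 3 rows with smallest hours_times_credits:
  major  credits  grade_rank  hours  hours_times_credits
1    EE        1         234     13                   13
0    CS        1         294     21                   21
2  Math        1         252     37                   37
mean of column 'hours_times_credits' → 23.6666666667

23.6666666667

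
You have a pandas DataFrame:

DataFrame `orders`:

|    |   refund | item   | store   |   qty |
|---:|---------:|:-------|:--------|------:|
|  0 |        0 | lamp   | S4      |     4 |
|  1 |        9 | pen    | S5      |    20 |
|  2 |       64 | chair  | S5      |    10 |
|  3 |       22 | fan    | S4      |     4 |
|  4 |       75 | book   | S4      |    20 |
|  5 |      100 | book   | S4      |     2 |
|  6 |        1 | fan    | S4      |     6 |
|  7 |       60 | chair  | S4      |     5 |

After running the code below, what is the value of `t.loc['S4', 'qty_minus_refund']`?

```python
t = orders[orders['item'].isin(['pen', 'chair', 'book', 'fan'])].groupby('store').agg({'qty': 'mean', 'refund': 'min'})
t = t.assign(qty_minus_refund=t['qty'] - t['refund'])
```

6.4

filter rows where item in ['pen', 'chair', 'book', 'fan']:
   refund   item store  qty
1       9    pen    S5   20
2      64  chair    S5   10
3      22    fan    S4    4
4      75   book    S4   20
5     100   book    S4    2
6       1    fan    S4    6
7      60  chair    S4    5
group by store: mean(qty), min(refund):
        qty  refund
store              
S4      7.4       1
S5     15.0       9
add column qty_minus_refund = t['qty'] - t['refund']:
        qty  refund  qty_minus_refund
store                                
S4      7.4       1               6.4
S5     15.0       9               6.0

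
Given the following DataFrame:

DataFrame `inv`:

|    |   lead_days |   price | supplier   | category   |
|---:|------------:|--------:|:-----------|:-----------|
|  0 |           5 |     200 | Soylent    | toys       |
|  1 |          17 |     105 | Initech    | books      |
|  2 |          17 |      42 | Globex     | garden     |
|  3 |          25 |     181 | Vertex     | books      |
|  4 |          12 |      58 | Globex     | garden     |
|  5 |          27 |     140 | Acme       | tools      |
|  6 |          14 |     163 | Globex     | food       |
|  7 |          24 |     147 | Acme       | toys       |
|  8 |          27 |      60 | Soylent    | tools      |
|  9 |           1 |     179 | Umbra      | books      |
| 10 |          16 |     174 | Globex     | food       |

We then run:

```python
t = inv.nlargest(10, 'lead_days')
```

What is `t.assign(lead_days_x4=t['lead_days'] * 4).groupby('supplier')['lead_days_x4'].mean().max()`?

take 10 rows with largest lead_days:
    lead_days  price supplier category
5          27    140     Acme    tools
8          27     60  Soylent    tools
3          25    181   Vertex    books
7          24    147     Acme     toys
1          17    105  Initech    books
2          17     42   Globex   garden
10         16    174   Globex     food
6          14    163   Globex     food
4          12     58   Globex   garden
0           5    200  Soylent     toys
add column lead_days_x4 = t['lead_days'] * 4:
    lead_days  price supplier category  lead_days_x4
5          27    140     Acme    tools           108
8          27     60  Soylent    tools           108
3          25    181   Vertex    books           100
7          24    147     Acme     toys            96
1          17    105  Initech    books            68
2          17     42   Globex   garden            68
10         16    174   Globex     food            64
6          14    163   Globex     food            56
4          12     58   Globex   garden            48
0           5    200  Soylent     toys            20
group by supplier, mean of lead_days_x4:
supplier
Acme       102.0
Globex      59.0
Initech     68.0
Soylent     64.0
Vertex     100.0
Name: lead_days_x4, dtype: float64
Then the max of the resulting series: 102.0

102.0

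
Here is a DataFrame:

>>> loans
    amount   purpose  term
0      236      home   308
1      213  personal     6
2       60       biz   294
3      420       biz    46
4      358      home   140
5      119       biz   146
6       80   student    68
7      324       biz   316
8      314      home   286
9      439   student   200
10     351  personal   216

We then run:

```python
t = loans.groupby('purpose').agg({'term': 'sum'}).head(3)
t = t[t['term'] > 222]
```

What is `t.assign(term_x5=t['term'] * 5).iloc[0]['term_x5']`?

group by purpose, sum of term:
          term
purpose       
biz        802
home       734
personal   222
student    268
take first 3 rows:
          term
purpose       
biz        802
home       734
personal   222
filter rows where term > 222:
         term
purpose      
biz       802
home      734
add column term_x5 = t['term'] * 5:
         term  term_x5
purpose               
biz       802     4010
home      734     3670
So iloc[0]['term_x5'] = 4010.

4010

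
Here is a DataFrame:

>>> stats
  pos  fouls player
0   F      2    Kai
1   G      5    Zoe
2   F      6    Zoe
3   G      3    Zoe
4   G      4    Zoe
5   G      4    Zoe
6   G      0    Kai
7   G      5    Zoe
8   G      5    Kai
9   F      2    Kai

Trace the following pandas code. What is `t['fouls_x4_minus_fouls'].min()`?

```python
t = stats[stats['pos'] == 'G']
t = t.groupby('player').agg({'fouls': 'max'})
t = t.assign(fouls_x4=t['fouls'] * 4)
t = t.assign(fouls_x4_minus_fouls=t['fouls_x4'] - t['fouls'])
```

15

filter rows where pos == 'G':
  pos  fouls player
1   G      5    Zoe
3   G      3    Zoe
4   G      4    Zoe
5   G      4    Zoe
6   G      0    Kai
7   G      5    Zoe
8   G      5    Kai
group by player, max of fouls:
        fouls
player       
Kai         5
Zoe         5
add column fouls_x4 = t['fouls'] * 4:
        fouls  fouls_x4
player                 
Kai         5        20
Zoe         5        20
add column fouls_x4_minus_fouls = t['fouls_x4'] - t['fouls']:
        fouls  fouls_x4  fouls_x4_minus_fouls
player                                       
Kai         5        20                    15
Zoe         5        20                    15
Taking the min of column 'fouls_x4_minus_fouls' gives 15.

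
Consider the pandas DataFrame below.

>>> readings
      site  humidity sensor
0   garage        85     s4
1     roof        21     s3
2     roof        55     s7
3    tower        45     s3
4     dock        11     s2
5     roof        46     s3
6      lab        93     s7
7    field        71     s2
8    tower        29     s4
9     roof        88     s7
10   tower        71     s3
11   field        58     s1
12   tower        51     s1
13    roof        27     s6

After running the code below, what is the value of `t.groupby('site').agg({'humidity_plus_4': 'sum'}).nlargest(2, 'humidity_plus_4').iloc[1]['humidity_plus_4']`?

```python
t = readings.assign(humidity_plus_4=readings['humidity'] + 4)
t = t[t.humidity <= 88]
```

212

add column humidity_plus_4 = readings['humidity'] + 4:
      site  humidity sensor  humidity_plus_4
0   garage        85     s4               89
1     roof        21     s3               25
2     roof        55     s7               59
3    tower        45     s3               49
4     dock        11     s2               15
5     roof        46     s3               50
6      lab        93     s7               97
7    field        71     s2               75
8    tower        29     s4               33
9     roof        88     s7               92
10   tower        71     s3               75
11   field        58     s1               62
12   tower        51     s1               55
13    roof        27     s6               31
filter rows where humidity <= 88:
      site  humidity sensor  humidity_plus_4
0   garage        85     s4               89
1     roof        21     s3               25
2     roof        55     s7               59
3    tower        45     s3               49
4     dock        11     s2               15
5     roof        46     s3               50
7    field        71     s2               75
8    tower        29     s4               33
9     roof        88     s7               92
10   tower        71     s3               75
11   field        58     s1               62
12   tower        51     s1               55
13    roof        27     s6               31
group by site, sum of humidity_plus_4:
        humidity_plus_4
site                   
dock                 15
field               137
garage               89
roof                257
tower               212
take 2 rows with largest humidity_plus_4:
       humidity_plus_4
site                  
roof               257
tower              212
So iloc[1]['humidity_plus_4'] = 212.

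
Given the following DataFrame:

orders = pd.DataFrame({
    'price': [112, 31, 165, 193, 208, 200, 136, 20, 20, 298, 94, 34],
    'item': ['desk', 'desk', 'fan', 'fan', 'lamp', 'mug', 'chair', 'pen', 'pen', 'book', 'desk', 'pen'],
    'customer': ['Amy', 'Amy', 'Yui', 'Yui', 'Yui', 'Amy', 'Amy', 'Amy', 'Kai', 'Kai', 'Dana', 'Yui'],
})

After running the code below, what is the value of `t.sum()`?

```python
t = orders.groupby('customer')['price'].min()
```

group by customer, min of price:
customer
Amy     20
Dana    94
Kai     20
Yui     34
Name: price, dtype: int64
Then the sum of the resulting series: 168

168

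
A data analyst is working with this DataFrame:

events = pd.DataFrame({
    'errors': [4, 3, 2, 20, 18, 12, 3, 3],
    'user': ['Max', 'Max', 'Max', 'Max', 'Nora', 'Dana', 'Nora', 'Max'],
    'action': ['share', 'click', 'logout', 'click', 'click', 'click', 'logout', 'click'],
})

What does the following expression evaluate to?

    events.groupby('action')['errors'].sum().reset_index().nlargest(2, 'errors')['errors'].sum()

group by action, sum of errors:
action
click     56
logout     5
share      4
Name: errors, dtype: int64
reset_index():
   action  errors
0   click      56
1  logout       5
2   share       4
take 2 rows with largest errors:
   action  errors
0   click      56
1  logout       5
Then the sum of column 'errors': 61

61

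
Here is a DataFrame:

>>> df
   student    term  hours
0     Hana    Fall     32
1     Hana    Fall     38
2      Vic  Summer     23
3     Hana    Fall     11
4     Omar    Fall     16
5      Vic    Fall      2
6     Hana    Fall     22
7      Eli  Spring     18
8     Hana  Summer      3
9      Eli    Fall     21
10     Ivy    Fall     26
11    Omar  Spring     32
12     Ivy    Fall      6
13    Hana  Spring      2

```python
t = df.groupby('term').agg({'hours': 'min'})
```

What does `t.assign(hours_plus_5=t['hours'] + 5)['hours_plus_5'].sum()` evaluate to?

group by term, min of hours:
        hours
term         
Fall        2
Spring      2
Summer      3
add column hours_plus_5 = t['hours'] + 5:
        hours  hours_plus_5
term                       
Fall        2             7
Spring      2             7
Summer      3             8
Hence 22.

22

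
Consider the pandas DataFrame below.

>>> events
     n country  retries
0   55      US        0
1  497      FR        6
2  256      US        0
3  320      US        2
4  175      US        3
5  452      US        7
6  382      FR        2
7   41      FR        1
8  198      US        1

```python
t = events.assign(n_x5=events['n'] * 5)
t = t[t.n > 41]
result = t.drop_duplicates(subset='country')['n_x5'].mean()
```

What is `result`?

1380.0

add column n_x5 = events['n'] * 5:
     n country  retries  n_x5
0   55      US        0   275
1  497      FR        6  2485
2  256      US        0  1280
3  320      US        2  1600
4  175      US        3   875
5  452      US        7  2260
6  382      FR        2  1910
7   41      FR        1   205
8  198      US        1   990
filter rows where n > 41:
     n country  retries  n_x5
0   55      US        0   275
1  497      FR        6  2485
2  256      US        0  1280
3  320      US        2  1600
4  175      US        3   875
5  452      US        7  2260
6  382      FR        2  1910
8  198      US        1   990
drop duplicate country (keep=first):
     n country  retries  n_x5
0   55      US        0   275
1  497      FR        6  2485
Taking the mean of column 'n_x5' gives 1380.0.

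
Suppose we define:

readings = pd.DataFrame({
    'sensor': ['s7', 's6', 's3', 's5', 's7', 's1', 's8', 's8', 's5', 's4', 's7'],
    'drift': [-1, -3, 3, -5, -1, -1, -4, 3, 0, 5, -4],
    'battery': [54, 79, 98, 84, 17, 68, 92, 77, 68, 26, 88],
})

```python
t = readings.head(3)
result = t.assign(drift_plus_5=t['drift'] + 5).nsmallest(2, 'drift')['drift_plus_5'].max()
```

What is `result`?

4

take first 3 rows:
  sensor  drift  battery
0     s7     -1       54
1     s6     -3       79
2     s3      3       98
add column drift_plus_5 = t['drift'] + 5:
  sensor  drift  battery  drift_plus_5
0     s7     -1       54             4
1     s6     -3       79             2
2     s3      3       98             8
take 2 rows with smallest drift:
  sensor  drift  battery  drift_plus_5
1     s6     -3       79             2
0     s7     -1       54             4
Reading off the max of column 'drift_plus_5', we get 4.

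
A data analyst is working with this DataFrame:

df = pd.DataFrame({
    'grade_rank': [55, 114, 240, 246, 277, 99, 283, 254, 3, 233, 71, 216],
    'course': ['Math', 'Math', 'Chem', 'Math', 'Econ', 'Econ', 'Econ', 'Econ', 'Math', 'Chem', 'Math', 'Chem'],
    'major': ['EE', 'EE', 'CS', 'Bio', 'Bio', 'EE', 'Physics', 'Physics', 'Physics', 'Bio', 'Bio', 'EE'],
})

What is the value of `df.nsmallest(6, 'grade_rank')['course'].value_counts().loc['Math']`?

4

take 6 rows with smallest grade_rank:
    grade_rank course    major
8            3   Math  Physics
0           55   Math       EE
10          71   Math      Bio
5           99   Econ       EE
1          114   Math       EE
11         216   Chem       EE
value_counts of course:
course
Math    4
Econ    1
Chem    1
Name: count, dtype: int64
Finally, value at index 'Math' = 4.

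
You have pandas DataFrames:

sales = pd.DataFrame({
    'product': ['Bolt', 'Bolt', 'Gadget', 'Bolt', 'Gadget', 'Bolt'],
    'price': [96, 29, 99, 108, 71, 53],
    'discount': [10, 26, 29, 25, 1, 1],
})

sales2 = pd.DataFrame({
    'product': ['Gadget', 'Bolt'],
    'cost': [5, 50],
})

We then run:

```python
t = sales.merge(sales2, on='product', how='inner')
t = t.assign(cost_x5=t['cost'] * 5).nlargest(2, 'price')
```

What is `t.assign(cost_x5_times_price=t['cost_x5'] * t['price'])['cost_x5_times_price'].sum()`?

merge on 'product' (how='inner') → 6 rows:
  product  price  discount  cost
0    Bolt     96        10    50
1    Bolt     29        26    50
2  Gadget     99        29     5
3    Bolt    108        25    50
4  Gadget     71         1     5
5    Bolt     53         1    50
add column cost_x5 = t['cost'] * 5:
  product  price  discount  cost  cost_x5
0    Bolt     96        10    50      250
1    Bolt     29        26    50      250
2  Gadget     99        29     5       25
3    Bolt    108        25    50      250
4  Gadget     71         1     5       25
5    Bolt     53         1    50      250
take 2 rows with largest price:
  product  price  discount  cost  cost_x5
3    Bolt    108        25    50      250
2  Gadget     99        29     5       25
add column cost_x5_times_price = t['cost_x5'] * t['price']:
  product  price  discount  cost  cost_x5  cost_x5_times_price
3    Bolt    108        25    50      250                27000
2  Gadget     99        29     5       25                 2475
Then the sum of column 'cost_x5_times_price': 29475

29475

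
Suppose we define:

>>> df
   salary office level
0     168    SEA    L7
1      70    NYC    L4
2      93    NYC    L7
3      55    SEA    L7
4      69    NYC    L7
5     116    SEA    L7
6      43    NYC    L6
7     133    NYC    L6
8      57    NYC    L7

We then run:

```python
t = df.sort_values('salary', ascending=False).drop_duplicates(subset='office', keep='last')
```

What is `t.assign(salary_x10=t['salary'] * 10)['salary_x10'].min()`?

sort by salary descending:
   salary office level
0     168    SEA    L7
7     133    NYC    L6
5     116    SEA    L7
2      93    NYC    L7
1      70    NYC    L4
4      69    NYC    L7
8      57    NYC    L7
3      55    SEA    L7
6      43    NYC    L6
drop duplicate office (keep=last):
   salary office level
3      55    SEA    L7
6      43    NYC    L6
add column salary_x10 = t['salary'] * 10:
   salary office level  salary_x10
3      55    SEA    L7         550
6      43    NYC    L6         430
min of column 'salary_x10' → 430

430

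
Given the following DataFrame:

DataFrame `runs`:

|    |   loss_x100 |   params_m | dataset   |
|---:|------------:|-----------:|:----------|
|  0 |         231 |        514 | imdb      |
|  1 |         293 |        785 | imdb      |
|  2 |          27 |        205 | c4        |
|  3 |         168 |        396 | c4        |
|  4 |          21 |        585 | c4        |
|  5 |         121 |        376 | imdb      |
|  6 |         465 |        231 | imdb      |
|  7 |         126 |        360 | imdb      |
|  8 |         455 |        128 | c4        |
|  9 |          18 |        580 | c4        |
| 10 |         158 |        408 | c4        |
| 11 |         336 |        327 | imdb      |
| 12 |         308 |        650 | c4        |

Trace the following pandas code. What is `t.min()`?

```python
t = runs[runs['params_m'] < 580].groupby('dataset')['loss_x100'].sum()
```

filter rows where params_m < 580:
    loss_x100  params_m dataset
0         231       514    imdb
2          27       205      c4
3         168       396      c4
5         121       376    imdb
6         465       231    imdb
7         126       360    imdb
8         455       128      c4
10        158       408      c4
11        336       327    imdb
group by dataset, sum of loss_x100:
dataset
c4       808
imdb    1279
Name: loss_x100, dtype: int64
Hence 808.

808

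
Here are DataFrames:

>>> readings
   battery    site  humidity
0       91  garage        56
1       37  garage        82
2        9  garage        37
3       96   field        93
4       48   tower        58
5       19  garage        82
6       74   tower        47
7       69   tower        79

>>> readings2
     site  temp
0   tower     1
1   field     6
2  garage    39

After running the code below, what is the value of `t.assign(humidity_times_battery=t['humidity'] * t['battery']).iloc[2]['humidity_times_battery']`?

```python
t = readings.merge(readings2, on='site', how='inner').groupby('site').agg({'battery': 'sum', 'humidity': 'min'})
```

8977

merge on 'site' (how='inner') → 8 rows:
   battery    site  humidity  temp
0       91  garage        56    39
1       37  garage        82    39
2        9  garage        37    39
3       96   field        93     6
4       48   tower        58     1
5       19  garage        82    39
6       74   tower        47     1
7       69   tower        79     1
group by site: sum(battery), min(humidity):
        battery  humidity
site                     
field        96        93
garage      156        37
tower       191        47
add column humidity_times_battery = t['humidity'] * t['battery']:
        battery  humidity  humidity_times_battery
site                                             
field        96        93                    8928
garage      156        37                    5772
tower       191        47                    8977
Hence 8977.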